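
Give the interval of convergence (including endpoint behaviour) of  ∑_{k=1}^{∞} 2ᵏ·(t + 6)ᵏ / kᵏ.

Root test: |a_k|^(1/k) = 2/k → 0.
Since the k-th root of |a_k| tends to 0, the series converges for all real t; R = ∞.

(−∞, ∞)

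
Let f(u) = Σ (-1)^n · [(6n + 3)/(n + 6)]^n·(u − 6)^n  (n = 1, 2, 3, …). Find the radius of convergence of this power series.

Applying the root test, |a_n|^(1/n) = (6n + 3)/(n + 6) → 6.
The series converges when 6 · |u − 6| < 1, giving R = 1/6.

R = 1/6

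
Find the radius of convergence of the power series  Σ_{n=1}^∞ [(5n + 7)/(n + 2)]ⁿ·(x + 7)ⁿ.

R = 1/5

Applying the root test, |a_n|^(1/n) = (5n + 7)/(n + 2) → 5.
Thus R = 1/(5) = 1/5.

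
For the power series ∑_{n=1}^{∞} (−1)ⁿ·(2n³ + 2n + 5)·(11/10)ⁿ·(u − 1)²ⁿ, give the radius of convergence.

R = √110/11

The ratio of consecutive coefficients is [(2(n+1)³ + 2(n+1) + 5)/(2n³ + 2n + 5)] · 11/10 → 11/10.
Since the exponent of (u − 1) increases by 2 each term, convergence requires |u − 1|² < 10/11, hence R = √110/11.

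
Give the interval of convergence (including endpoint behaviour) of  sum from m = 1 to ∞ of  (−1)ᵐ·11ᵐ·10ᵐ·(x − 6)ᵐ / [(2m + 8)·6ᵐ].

(327/55, 333/55]

By the ratio test, |a_{m+1}/a_m| = [(2m + 8)/(2(m+1) + 8)] · 11·10/6 → 55/3.
Convergence for |x − 6| · 55/3 < 1, i.e. |x − 6| < 3/55. So R = 3/55.
When x = 333/55, an alternating series whose terms decrease to 0 in absolute value, so it converges by the Leibniz criterion.
At x = 327/55: comparison with the harmonic series Σ 1/m shows the series diverges.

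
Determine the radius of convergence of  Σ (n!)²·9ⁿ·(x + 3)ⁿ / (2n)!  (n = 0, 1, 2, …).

R = 4/9

Ratio test: |a_{n+1}/a_n| = (n+1)²/[(2n+1)·(2n+2)] · 9 → 9/4 as n → ∞.
Thus R = 1/(9/4) = 4/9.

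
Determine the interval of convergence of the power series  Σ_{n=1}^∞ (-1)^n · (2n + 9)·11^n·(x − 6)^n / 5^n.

(61/11, 71/11)

The ratio of consecutive coefficients is [(2(n+1) + 9)/(2n + 9)] · 11/5 → 11/5.
Convergence for |x − 6| · 11/5 < 1, i.e. |x − 6| < 5/11. So R = 5/11.
Endpoint x = 71/11: the n-th term does not approach 0; divergence by the term test.
Check x = 61/11: the n-th term does not approach 0; divergence by the term test.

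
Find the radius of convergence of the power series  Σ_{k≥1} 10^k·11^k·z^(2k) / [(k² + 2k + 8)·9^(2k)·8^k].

The ratio of consecutive coefficients is [(k² + 2k + 8)/((k+1)² + 2(k+1) + 8)] · 10·11/(81·8) → 55/324.
Since the exponent of z increases by 2 each term, convergence requires |z|² < 324/55, hence R = 18√55/55.

R = 18√55/55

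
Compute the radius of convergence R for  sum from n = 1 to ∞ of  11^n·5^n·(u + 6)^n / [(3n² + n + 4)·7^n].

R = 7/55

Apply the ratio test: |a_{n+1}| / |a_n| = [(3n² + n + 4)/(3(n+1)² + (n+1) + 4)] · 11·5/7, which tends to 55/7 as n → ∞.
Thus R = 1/(55/7) = 7/55.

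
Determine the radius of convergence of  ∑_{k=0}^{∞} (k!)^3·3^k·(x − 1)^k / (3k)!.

By the ratio test, |a_{k+1}/a_k| = (k+1)³/[(3k+1)·(3k+2)·(3k+3)] · 3 → 1/9.
Hence the series converges for |x − 1| < 1/(1/9) = 9, so the radius of convergence is 9.

R = 9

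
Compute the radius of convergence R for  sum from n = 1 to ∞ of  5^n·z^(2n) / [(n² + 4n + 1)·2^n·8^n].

The ratio of consecutive coefficients is [(n² + 4n + 1)/((n+1)² + 4(n+1) + 1)] · 5/(2·8) → 5/16.
Writing y = z², the series in y has radius 16/5, so |z| < √(16/5) and R = 4√5/5.

R = 4√5/5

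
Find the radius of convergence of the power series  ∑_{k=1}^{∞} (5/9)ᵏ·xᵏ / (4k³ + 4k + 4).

R = 9/5

By the ratio test, |a_{k+1}/a_k| = [(4k³ + 4k + 4)/(4(k+1)³ + 4(k+1) + 4)] · 5/9 → 5/9.
Hence the series converges for |x| < 1/(5/9) = 9/5, so the radius of convergence is 9/5.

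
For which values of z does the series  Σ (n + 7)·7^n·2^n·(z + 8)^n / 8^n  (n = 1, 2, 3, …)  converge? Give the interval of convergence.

(-60/7, -52/7)

The ratio of consecutive coefficients is [((n+1) + 7)/(n + 7)] · 7·2/8 → 7/4.
The series converges when 7/4 · |z + 8| < 1, giving R = 4/7.
At z = -52/7: the n-th term does not approach 0; divergence by the term test.
At z = -60/7: the n-th term does not approach 0; divergence by the term test.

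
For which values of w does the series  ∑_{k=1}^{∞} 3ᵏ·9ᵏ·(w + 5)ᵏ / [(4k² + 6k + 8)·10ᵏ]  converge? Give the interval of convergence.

[-145/27, -125/27]

The ratio of consecutive coefficients is [(4k² + 6k + 8)/(4(k+1)² + 6(k+1) + 8)] · 3·9/10 → 27/10.
Thus R = 1/(27/10) = 10/27.
Check w = -125/27: absolute convergence follows by limit comparison with Σ 1/k².
When w = -145/27, absolute convergence follows by limit comparison with Σ 1/k².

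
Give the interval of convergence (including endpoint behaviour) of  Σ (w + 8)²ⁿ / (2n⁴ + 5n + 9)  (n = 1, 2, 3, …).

[-9, -7]

Apply the ratio test: |a_{n+1}| / |a_n| = (2n⁴ + 5n + 9)/(2(n+1)⁴ + 5(n+1) + 9), which tends to 1 as n → ∞.
Writing y = (w + 8)², the series in y has radius 1, so |w + 8| < √(1) = 1 and R = 1.
When w = -7, the series is dominated by a constant times Σ 1/n⁴, which converges (p = 4 > 1).
When w = -9, absolute convergence follows by limit comparison with Σ 1/n⁴.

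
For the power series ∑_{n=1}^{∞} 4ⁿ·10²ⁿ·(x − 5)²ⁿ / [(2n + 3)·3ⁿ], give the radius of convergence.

The ratio of consecutive coefficients is [(2n + 3)/(2(n+1) + 3)] · 4·100/3 → 400/3.
Successive powers of (x − 5) differ by 2, so the series converges when |x − 5|² · 400/3 < 1, i.e. |x − 5| < √(3/400). So R = √3/20.

R = √3/20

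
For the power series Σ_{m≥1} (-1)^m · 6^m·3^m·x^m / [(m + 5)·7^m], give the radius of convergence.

The ratio of consecutive coefficients is [(m + 5)/((m+1) + 5)] · 6·3/7 → 18/7.
The series converges when 18/7 · |x| < 1, giving R = 7/18.

R = 7/18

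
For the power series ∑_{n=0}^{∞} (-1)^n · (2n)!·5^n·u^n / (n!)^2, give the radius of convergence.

Ratio test: |a_{n+1}/a_n| = (2n+1)·(2n+2)/(n+1)² · 5 → 20 as n → ∞.
Thus R = 1/(20) = 1/20.

R = 1/20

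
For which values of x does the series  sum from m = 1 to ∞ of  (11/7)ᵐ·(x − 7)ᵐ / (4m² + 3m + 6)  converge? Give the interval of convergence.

Ratio test: |a_{m+1}/a_m| = [(4m² + 3m + 6)/(4(m+1)² + 3(m+1) + 6)] · 11/7 → 11/7 as m → ∞.
The series converges when 11/7 · |x − 7| < 1, giving R = 7/11.
When x = 84/11, absolute convergence follows by limit comparison with Σ 1/m².
When x = 70/11, absolute convergence follows by limit comparison with Σ 1/m².

[70/11, 84/11]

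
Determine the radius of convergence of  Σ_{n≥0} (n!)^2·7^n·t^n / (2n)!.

The ratio of consecutive coefficients is (n+1)²/[(2n+1)·(2n+2)] · 7 → 7/4.
The series converges when 7/4 · |t| < 1, giving R = 4/7.

R = 4/7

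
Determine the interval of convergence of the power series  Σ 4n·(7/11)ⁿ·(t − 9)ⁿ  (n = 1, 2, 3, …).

By the ratio test, |a_{n+1}/a_n| = [4(n+1)/4n] · 7/11 → 7/11.
Convergence for |t − 9| · 7/11 < 1, i.e. |t − 9| < 11/7. So R = 11/7.
Check t = 74/7: the terms have absolute value of order n, which does not tend to 0, so the series diverges by the divergence test.
At t = 52/7: the n-th term does not approach 0; divergence by the term test.

(52/7, 74/7)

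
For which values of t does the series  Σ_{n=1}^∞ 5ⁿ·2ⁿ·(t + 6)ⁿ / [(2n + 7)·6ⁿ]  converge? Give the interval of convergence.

Ratio test: |a_{n+1}/a_n| = [(2n + 7)/(2(n+1) + 7)] · 5·2/6 → 5/3 as n → ∞.
Thus R = 1/(5/3) = 3/5.
Endpoint t = -27/5: the terms are asymptotic to a nonzero constant times 1/n, so the series diverges by limit comparison with Σ 1/n.
Endpoint t = -33/5: an alternating series whose terms decrease to 0 in absolute value, so it converges by the Leibniz criterion.

[-33/5, -27/5)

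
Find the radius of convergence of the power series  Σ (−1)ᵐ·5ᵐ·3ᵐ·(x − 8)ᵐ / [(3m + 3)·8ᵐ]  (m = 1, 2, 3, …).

Apply the ratio test: |a_{m+1}| / |a_m| = [(3m + 3)/(3(m+1) + 3)] · 5·3/8, which tends to 15/8 as m → ∞.
Hence the series converges for |x − 8| < 1/(15/8) = 8/15, so the radius of convergence is 8/15.

R = 8/15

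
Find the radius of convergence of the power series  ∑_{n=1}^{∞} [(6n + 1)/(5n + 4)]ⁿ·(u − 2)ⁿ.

R = 5/6

Applying the root test, |a_n|^(1/n) = (6n + 1)/(5n + 4) → 6/5.
Convergence for |u − 2| · 6/5 < 1, i.e. |u − 2| < 5/6. So R = 5/6.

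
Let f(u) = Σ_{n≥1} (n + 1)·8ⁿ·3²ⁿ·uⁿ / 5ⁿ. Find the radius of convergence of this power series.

R = 5/72

Apply the ratio test: |a_{n+1}| / |a_n| = [((n+1) + 1)/(n + 1)] · 8·9/5, which tends to 72/5 as n → ∞.
The series converges when 72/5 · |u| < 1, giving R = 5/72.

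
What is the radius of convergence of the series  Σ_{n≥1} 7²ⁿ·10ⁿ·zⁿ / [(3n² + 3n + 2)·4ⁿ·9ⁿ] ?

R = 18/245

By the ratio test, |a_{n+1}/a_n| = [(3n² + 3n + 2)/(3(n+1)² + 3(n+1) + 2)] · 49·10/(4·9) → 245/18.
The series converges when 245/18 · |z| < 1, giving R = 18/245.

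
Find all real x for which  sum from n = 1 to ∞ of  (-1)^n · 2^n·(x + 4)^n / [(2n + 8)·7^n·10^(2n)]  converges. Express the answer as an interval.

(-354, 346]

Ratio test: |a_{n+1}/a_n| = [(2n + 8)/(2(n+1) + 8)] · 2/(7·100) → 1/350 as n → ∞.
Hence the series converges for |x + 4| < 1/(1/350) = 350, so the radius of convergence is 350.
Check x = 346: convergence follows from the alternating series test (terms decrease monotonically to 0).
At x = -354: the terms behave like c/n; limit comparison with the harmonic series gives divergence.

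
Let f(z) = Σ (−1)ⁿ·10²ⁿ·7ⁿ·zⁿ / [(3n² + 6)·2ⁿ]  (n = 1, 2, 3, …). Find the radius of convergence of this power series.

R = 1/350

By the ratio test, |a_{n+1}/a_n| = [(3n² + 6)/(3(n+1)² + 6)] · 100·7/2 → 350.
Hence the series converges for |z| < 1/(350) = 1/350, so the radius of convergence is 1/350.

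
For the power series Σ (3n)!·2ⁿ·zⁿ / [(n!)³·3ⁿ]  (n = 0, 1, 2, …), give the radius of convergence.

R = 1/18

Apply the ratio test: |a_{n+1}| / |a_n| = (3n+1)·(3n+2)·(3n+3)/(n+1)³ · 2/3, which tends to 18 as n → ∞.
Convergence for |z| · 18 < 1, i.e. |z| < 1/18. So R = 1/18.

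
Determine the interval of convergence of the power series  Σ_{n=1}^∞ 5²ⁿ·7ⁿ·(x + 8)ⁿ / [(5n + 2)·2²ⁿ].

The ratio of consecutive coefficients is [(5n + 2)/(5(n+1) + 2)] · 25·7/4 → 175/4.
Hence the series converges for |x + 8| < 1/(175/4) = 4/175, so the radius of convergence is 4/175.
When x = -1396/175, the terms behave like c/n; limit comparison with the harmonic series gives divergence.
At x = -1404/175: the terms alternate in sign and decrease monotonically to 0 in absolute value (size ~ c/n), so the alternating series test gives convergence.

[-1404/175, -1396/175)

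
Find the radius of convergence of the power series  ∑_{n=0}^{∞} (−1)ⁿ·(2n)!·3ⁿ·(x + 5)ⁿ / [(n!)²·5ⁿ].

By the ratio test, |a_{n+1}/a_n| = (2n+1)·(2n+2)/(n+1)² · 3/5 → 12/5.
Convergence for |x + 5| · 12/5 < 1, i.e. |x + 5| < 5/12. So R = 5/12.

R = 5/12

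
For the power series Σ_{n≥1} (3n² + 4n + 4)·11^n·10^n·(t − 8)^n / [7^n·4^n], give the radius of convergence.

The ratio of consecutive coefficients is [(3(n+1)² + 4(n+1) + 4)/(3n² + 4n + 4)] · 11·10/(7·4) → 55/14.
The series converges when 55/14 · |t − 8| < 1, giving R = 14/55.

R = 14/55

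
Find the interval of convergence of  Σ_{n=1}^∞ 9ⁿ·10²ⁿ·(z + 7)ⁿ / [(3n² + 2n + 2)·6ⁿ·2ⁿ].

Apply the ratio test: |a_{n+1}| / |a_n| = [(3n² + 2n + 2)/(3(n+1)² + 2(n+1) + 2)] · 9·100/(6·2), which tends to 75 as n → ∞.
Hence the series converges for |z + 7| < 1/(75) = 1/75, so the radius of convergence is 1/75.
Endpoint z = -524/75: absolute convergence follows by limit comparison with Σ 1/n².
At z = -526/75: absolute convergence follows by limit comparison with Σ 1/n².

[-526/75, -524/75]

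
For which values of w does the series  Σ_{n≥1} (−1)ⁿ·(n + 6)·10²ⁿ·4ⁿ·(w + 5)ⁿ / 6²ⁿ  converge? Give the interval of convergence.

(-509/100, -491/100)

The ratio of consecutive coefficients is [((n+1) + 6)/(n + 6)] · 100·4/36 → 100/9.
Convergence for |w + 5| · 100/9 < 1, i.e. |w + 5| < 9/100. So R = 9/100.
Check w = -491/100: the terms have absolute value of order n, which does not tend to 0, so the series diverges by the divergence test.
When w = -509/100, the terms have absolute value of order n, which does not tend to 0, so the series diverges by the divergence test.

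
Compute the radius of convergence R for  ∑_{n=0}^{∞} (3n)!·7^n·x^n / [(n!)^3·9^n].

Apply the ratio test: |a_{n+1}| / |a_n| = (3n+1)·(3n+2)·(3n+3)/(n+1)³ · 7/9, which tends to 21 as n → ∞.
Hence the series converges for |x| < 1/(21) = 1/21, so the radius of convergence is 1/21.

R = 1/21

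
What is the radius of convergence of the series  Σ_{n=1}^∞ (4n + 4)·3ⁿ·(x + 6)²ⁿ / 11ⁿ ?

By the ratio test, |a_{n+1}/a_n| = [(4(n+1) + 4)/(4n + 4)] · 3/11 → 3/11.
Since the exponent of (x + 6) increases by 2 each term, convergence requires |x + 6|² < 11/3, hence R = √33/3.

R = √33/3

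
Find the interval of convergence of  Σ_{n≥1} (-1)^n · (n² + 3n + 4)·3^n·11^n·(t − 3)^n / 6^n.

Apply the ratio test: |a_{n+1}| / |a_n| = [((n+1)² + 3(n+1) + 4)/(n² + 3n + 4)] · 3·11/6, which tends to 11/2 as n → ∞.
Thus R = 1/(11/2) = 2/11.
Endpoint t = 35/11: the terms do not tend to 0, so the series diverges.
At t = 31/11: the terms have absolute value of order n², which does not tend to 0, so the series diverges by the divergence test.

(31/11, 35/11)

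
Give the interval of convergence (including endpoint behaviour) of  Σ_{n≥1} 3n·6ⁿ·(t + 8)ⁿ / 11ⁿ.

Ratio test: |a_{n+1}/a_n| = [3(n+1)/3n] · 6/11 → 6/11 as n → ∞.
Thus R = 1/(6/11) = 11/6.
Check t = -37/6: the terms have absolute value of order n, which does not tend to 0, so the series diverges by the divergence test.
At t = -59/6: the terms have absolute value of order n, which does not tend to 0, so the series diverges by the divergence test.

(-59/6, -37/6)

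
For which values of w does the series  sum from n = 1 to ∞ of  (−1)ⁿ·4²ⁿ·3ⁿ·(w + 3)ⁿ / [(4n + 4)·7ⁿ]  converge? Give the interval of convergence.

(-151/48, -137/48]

The ratio of consecutive coefficients is [(4n + 4)/(4(n+1) + 4)] · 16·3/7 → 48/7.
Hence the series converges for |w + 3| < 1/(48/7) = 7/48, so the radius of convergence is 7/48.
Check w = -137/48: an alternating series whose terms decrease to 0 in absolute value, so it converges by the Leibniz criterion.
Endpoint w = -151/48: the terms behave like c/n; limit comparison with the harmonic series gives divergence.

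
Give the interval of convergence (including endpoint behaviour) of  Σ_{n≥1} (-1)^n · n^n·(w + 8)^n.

{-8}

By the Cauchy root test, |a_n|^(1/n) = n → ∞.
The root grows without bound, so R = 0 (convergence only at w = -8).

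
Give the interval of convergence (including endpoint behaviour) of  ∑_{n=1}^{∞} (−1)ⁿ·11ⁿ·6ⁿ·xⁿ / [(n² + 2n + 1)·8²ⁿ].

Apply the ratio test: |a_{n+1}| / |a_n| = [(n² + 2n + 1)/((n+1)² + 2(n+1) + 1)] · 11·6/64, which tends to 33/32 as n → ∞.
Thus R = 1/(33/32) = 32/33.
Endpoint x = 32/33: absolute convergence follows by limit comparison with Σ 1/n².
Check x = -32/33: the series is dominated by a constant times Σ 1/n², which converges (p = 2 > 1).

[-32/33, 32/33]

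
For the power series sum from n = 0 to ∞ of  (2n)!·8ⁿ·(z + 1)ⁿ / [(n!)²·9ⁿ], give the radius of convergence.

Ratio test: |a_{n+1}/a_n| = (2n+1)·(2n+2)/(n+1)² · 8/9 → 32/9 as n → ∞.
Hence the series converges for |z + 1| < 1/(32/9) = 9/32, so the radius of convergence is 9/32.

R = 9/32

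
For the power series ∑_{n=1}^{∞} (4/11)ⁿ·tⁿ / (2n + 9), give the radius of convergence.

R = 11/4

The ratio of consecutive coefficients is [(2n + 9)/(2(n+1) + 9)] · 4/11 → 4/11.
The series converges when 4/11 · |t| < 1, giving R = 11/4.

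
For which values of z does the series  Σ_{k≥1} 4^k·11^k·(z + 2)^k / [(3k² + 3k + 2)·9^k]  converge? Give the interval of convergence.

The ratio of consecutive coefficients is [(3k² + 3k + 2)/(3(k+1)² + 3(k+1) + 2)] · 4·11/9 → 44/9.
The series converges when 44/9 · |z + 2| < 1, giving R = 9/44.
Endpoint z = -79/44: the series is dominated by a constant times Σ 1/k², which converges (p = 2 > 1).
When z = -97/44, the series is dominated by a constant times Σ 1/k², which converges (p = 2 > 1).

[-97/44, -79/44]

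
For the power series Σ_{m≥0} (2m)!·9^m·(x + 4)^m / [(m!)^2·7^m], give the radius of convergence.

R = 7/36

Apply the ratio test: |a_{m+1}| / |a_m| = (2m+1)·(2m+2)/(m+1)² · 9/7, which tends to 36/7 as m → ∞.
Convergence for |x + 4| · 36/7 < 1, i.e. |x + 4| < 7/36. So R = 7/36.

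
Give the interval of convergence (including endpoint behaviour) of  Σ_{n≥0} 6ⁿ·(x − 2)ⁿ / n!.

By the ratio test, |a_{n+1}/a_n| = 6 · 1/(n+1) → 0.
The ratio tends to 0 regardless of x, hence R = ∞.

(−∞, ∞)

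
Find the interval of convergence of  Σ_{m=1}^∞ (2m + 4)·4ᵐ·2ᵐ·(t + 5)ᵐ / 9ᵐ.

(-49/8, -31/8)

The ratio of consecutive coefficients is [(2(m+1) + 4)/(2m + 4)] · 4·2/9 → 8/9.
Convergence for |t + 5| · 8/9 < 1, i.e. |t + 5| < 9/8. So R = 9/8.
At t = -31/8: the terms have absolute value of order m, which does not tend to 0, so the series diverges by the divergence test.
At t = -49/8: the terms have absolute value of order m, which does not tend to 0, so the series diverges by the divergence test.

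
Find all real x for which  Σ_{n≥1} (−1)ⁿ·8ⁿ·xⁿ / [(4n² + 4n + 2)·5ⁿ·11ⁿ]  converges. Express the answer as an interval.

The ratio of consecutive coefficients is [(4n² + 4n + 2)/(4(n+1)² + 4(n+1) + 2)] · 8/(5·11) → 8/55.
Convergence for |x| · 8/55 < 1, i.e. |x| < 55/8. So R = 55/8.
At x = 55/8: the terms are on the order of 1/n², so the series converges absolutely by comparison with the p-series (p = 2 > 1).
Check x = -55/8: absolute convergence follows by limit comparison with Σ 1/n².

[-55/8, 55/8]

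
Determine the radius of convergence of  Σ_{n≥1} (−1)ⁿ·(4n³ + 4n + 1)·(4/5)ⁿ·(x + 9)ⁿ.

Ratio test: |a_{n+1}/a_n| = [(4(n+1)³ + 4(n+1) + 1)/(4n³ + 4n + 1)] · 4/5 → 4/5 as n → ∞.
Hence the series converges for |x + 9| < 1/(4/5) = 5/4, so the radius of convergence is 5/4.

R = 5/4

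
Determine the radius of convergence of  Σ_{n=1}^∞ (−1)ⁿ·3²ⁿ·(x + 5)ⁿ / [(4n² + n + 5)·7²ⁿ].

Apply the ratio test: |a_{n+1}| / |a_n| = [(4n² + n + 5)/(4(n+1)² + (n+1) + 5)] · 9/49, which tends to 9/49 as n → ∞.
The series converges when 9/49 · |x + 5| < 1, giving R = 49/9.

R = 49/9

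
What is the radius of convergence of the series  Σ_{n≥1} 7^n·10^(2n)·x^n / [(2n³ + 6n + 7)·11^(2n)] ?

R = 121/700

The ratio of consecutive coefficients is [(2n³ + 6n + 7)/(2(n+1)³ + 6(n+1) + 7)] · 7·100/121 → 700/121.
Hence the series converges for |x| < 1/(700/121) = 121/700, so the radius of convergence is 121/700.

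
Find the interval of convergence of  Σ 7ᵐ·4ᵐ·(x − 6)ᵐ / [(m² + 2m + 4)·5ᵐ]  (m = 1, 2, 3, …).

Ratio test: |a_{m+1}/a_m| = [(m² + 2m + 4)/((m+1)² + 2(m+1) + 4)] · 7·4/5 → 28/5 as m → ∞.
Thus R = 1/(28/5) = 5/28.
When x = 173/28, the series is dominated by a constant times Σ 1/m², which converges (p = 2 > 1).
At x = 163/28: the terms are on the order of 1/m², so the series converges absolutely by comparison with the p-series (p = 2 > 1).

[163/28, 173/28]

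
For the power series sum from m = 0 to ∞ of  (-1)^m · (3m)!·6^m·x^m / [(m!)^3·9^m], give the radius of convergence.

Ratio test: |a_{m+1}/a_m| = (3m+1)·(3m+2)·(3m+3)/(m+1)³ · 6/9 → 18 as m → ∞.
The series converges when 18 · |x| < 1, giving R = 1/18.

R = 1/18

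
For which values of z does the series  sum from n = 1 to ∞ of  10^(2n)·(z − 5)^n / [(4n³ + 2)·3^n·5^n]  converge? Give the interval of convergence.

Ratio test: |a_{n+1}/a_n| = [(4n³ + 2)/(4(n+1)³ + 2)] · 100/(3·5) → 20/3 as n → ∞.
The series converges when 20/3 · |z − 5| < 1, giving R = 3/20.
Check z = 103/20: the terms are on the order of 1/n³, so the series converges absolutely by comparison with the p-series (p = 3 > 1).
When z = 97/20, the terms are on the order of 1/n³, so the series converges absolutely by comparison with the p-series (p = 3 > 1).

[97/20, 103/20]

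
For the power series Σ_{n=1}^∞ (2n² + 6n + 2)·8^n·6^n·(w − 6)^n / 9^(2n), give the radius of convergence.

R = 27/16

Ratio test: |a_{n+1}/a_n| = [(2(n+1)² + 6(n+1) + 2)/(2n² + 6n + 2)] · 8·6/81 → 16/27 as n → ∞.
Convergence for |w − 6| · 16/27 < 1, i.e. |w − 6| < 27/16. So R = 27/16.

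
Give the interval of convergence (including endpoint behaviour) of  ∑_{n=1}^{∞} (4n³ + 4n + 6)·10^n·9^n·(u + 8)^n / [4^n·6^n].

(-124/15, -116/15)

The ratio of consecutive coefficients is [(4(n+1)³ + 4(n+1) + 6)/(4n³ + 4n + 6)] · 10·9/(4·6) → 15/4.
Convergence for |u + 8| · 15/4 < 1, i.e. |u + 8| < 4/15. So R = 4/15.
Endpoint u = -116/15: the terms do not tend to 0, so the series diverges.
When u = -124/15, the n-th term does not approach 0; divergence by the term test.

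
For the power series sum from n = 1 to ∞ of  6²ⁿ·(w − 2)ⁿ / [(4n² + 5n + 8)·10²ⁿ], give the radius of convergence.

By the ratio test, |a_{n+1}/a_n| = [(4n² + 5n + 8)/(4(n+1)² + 5(n+1) + 8)] · 36/100 → 9/25.
The series converges when 9/25 · |w − 2| < 1, giving R = 25/9.

R = 25/9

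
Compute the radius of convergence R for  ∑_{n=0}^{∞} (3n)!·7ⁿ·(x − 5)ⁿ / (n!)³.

Ratio test: |a_{n+1}/a_n| = (3n+1)·(3n+2)·(3n+3)/(n+1)³ · 7 → 189 as n → ∞.
The series converges when 189 · |x − 5| < 1, giving R = 1/189.

R = 1/189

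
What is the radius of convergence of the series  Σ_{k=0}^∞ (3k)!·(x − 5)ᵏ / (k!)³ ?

The ratio of consecutive coefficients is (3k+1)·(3k+2)·(3k+3)/(k+1)³ → 27.
Thus R = 1/(27) = 1/27.

R = 1/27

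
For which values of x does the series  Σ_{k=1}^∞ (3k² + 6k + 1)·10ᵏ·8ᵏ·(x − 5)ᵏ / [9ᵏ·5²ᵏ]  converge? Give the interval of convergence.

(35/16, 125/16)

Ratio test: |a_{k+1}/a_k| = [(3(k+1)² + 6(k+1) + 1)/(3k² + 6k + 1)] · 10·8/(9·25) → 16/45 as k → ∞.
Convergence for |x − 5| · 16/45 < 1, i.e. |x − 5| < 45/16. So R = 45/16.
At x = 125/16: the terms have absolute value of order k², which does not tend to 0, so the series diverges by the divergence test.
Endpoint x = 35/16: the terms do not tend to 0, so the series diverges.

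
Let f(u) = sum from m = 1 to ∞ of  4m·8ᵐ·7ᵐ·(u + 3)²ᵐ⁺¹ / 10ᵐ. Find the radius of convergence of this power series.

By the ratio test, |a_{m+1}/a_m| = [4(m+1)/4m] · 8·7/10 → 28/5.
Writing y = (u + 3)², the series in y has radius 5/28, so |u + 3| < √(5/28) and R = √35/14.

R = √35/14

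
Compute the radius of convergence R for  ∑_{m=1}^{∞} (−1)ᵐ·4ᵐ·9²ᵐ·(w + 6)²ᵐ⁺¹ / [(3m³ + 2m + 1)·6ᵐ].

R = √6/18

Ratio test: |a_{m+1}/a_m| = [(3m³ + 2m + 1)/(3(m+1)³ + 2(m+1) + 1)] · 4·81/6 → 54 as m → ∞.
Since the exponent of (w + 6) increases by 2 each term, convergence requires |w + 6|² < 1/54, hence R = √6/18.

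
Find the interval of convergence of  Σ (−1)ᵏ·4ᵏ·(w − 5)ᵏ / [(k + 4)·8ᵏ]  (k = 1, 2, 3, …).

Apply the ratio test: |a_{k+1}| / |a_k| = [(k + 4)/((k+1) + 4)] · 4/8, which tends to 1/2 as k → ∞.
Thus R = 1/(1/2) = 2.
Check w = 7: convergence follows from the alternating series test (terms decrease monotonically to 0).
When w = 3, comparison with the harmonic series Σ 1/k shows the series diverges.

(3, 7]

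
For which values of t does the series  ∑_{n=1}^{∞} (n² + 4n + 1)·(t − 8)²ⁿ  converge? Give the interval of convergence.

(7, 9)

By the ratio test, |a_{n+1}/a_n| = ((n+1)² + 4(n+1) + 1)/(n² + 4n + 1) → 1.
Since the exponent of (t − 8) increases by 2 each term, convergence requires |t − 8|² < 1, hence R = 1.
When t = 9, the terms have absolute value of order n², which does not tend to 0, so the series diverges by the divergence test.
Check t = 7: the n-th term does not approach 0; divergence by the term test.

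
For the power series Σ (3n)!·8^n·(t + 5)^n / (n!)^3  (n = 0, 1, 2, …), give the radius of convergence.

Apply the ratio test: |a_{n+1}| / |a_n| = (3n+1)·(3n+2)·(3n+3)/(n+1)³ · 8, which tends to 216 as n → ∞.
Convergence for |t + 5| · 216 < 1, i.e. |t + 5| < 1/216. So R = 1/216.

R = 1/216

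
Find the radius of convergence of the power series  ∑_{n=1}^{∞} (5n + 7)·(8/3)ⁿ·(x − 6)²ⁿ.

Ratio test: |a_{n+1}/a_n| = [(5(n+1) + 7)/(5n + 7)] · 8/3 → 8/3 as n → ∞.
Since the exponent of (x − 6) increases by 2 each term, convergence requires |x − 6|² < 3/8, hence R = √6/4.

R = √6/4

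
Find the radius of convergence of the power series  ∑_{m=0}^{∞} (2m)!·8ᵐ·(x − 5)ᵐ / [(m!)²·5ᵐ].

R = 5/32

Apply the ratio test: |a_{m+1}| / |a_m| = (2m+1)·(2m+2)/(m+1)² · 8/5, which tends to 32/5 as m → ∞.
The series converges when 32/5 · |x − 5| < 1, giving R = 5/32.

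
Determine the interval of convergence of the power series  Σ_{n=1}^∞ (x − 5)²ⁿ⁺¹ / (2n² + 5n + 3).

Apply the ratio test: |a_{n+1}| / |a_n| = (2n² + 5n + 3)/(2(n+1)² + 5(n+1) + 3), which tends to 1 as n → ∞.
Since the exponent of (x − 5) increases by 2 each term, convergence requires |x − 5|² < 1, hence R = 1.
Endpoint x = 6: the terms are on the order of 1/n², so the series converges absolutely by comparison with the p-series (p = 2 > 1).
Check x = 4: absolute convergence follows by limit comparison with Σ 1/n².

[4, 6]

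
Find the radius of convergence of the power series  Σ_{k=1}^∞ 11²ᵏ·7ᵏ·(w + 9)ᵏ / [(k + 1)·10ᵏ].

R = 10/847

The ratio of consecutive coefficients is [(k + 1)/((k+1) + 1)] · 121·7/10 → 847/10.
Thus R = 1/(847/10) = 10/847.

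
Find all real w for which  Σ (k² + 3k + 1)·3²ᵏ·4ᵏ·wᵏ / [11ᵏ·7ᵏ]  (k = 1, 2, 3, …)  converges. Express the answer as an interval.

(-77/36, 77/36)

By the ratio test, |a_{k+1}/a_k| = [((k+1)² + 3(k+1) + 1)/(k² + 3k + 1)] · 9·4/(11·7) → 36/77.
The series converges when 36/77 · |w| < 1, giving R = 77/36.
Endpoint w = 77/36: the terms do not tend to 0, so the series diverges.
Endpoint w = -77/36: the terms have absolute value of order k², which does not tend to 0, so the series diverges by the divergence test.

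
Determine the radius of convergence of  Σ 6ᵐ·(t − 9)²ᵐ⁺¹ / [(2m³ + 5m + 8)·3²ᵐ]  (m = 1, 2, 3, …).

Ratio test: |a_{m+1}/a_m| = [(2m³ + 5m + 8)/(2(m+1)³ + 5(m+1) + 8)] · 6/9 → 2/3 as m → ∞.
Since the exponent of (t − 9) increases by 2 each term, convergence requires |t − 9|² < 3/2, hence R = √6/2.

R = √6/2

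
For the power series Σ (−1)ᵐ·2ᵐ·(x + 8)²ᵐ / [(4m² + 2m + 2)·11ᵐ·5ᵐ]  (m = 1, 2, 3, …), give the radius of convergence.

R = √110/2

Apply the ratio test: |a_{m+1}| / |a_m| = [(4m² + 2m + 2)/(4(m+1)² + 2(m+1) + 2)] · 2/(11·5), which tends to 2/55 as m → ∞.
Successive powers of (x + 8) differ by 2, so the series converges when |x + 8|² · 2/55 < 1, i.e. |x + 8| < √(55/2). So R = √110/2.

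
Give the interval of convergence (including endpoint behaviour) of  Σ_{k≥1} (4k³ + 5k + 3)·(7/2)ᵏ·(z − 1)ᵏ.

(5/7, 9/7)

The ratio of consecutive coefficients is [(4(k+1)³ + 5(k+1) + 3)/(4k³ + 5k + 3)] · 7/2 → 7/2.
Thus R = 1/(7/2) = 2/7.
When z = 9/7, the terms have absolute value of order k³, which does not tend to 0, so the series diverges by the divergence test.
Endpoint z = 5/7: the terms do not tend to 0, so the series diverges.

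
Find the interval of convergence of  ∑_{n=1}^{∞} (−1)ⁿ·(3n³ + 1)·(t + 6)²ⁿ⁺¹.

(-7, -5)

By the ratio test, |a_{n+1}/a_n| = (3(n+1)³ + 1)/(3n³ + 1) → 1.
Successive powers of (t + 6) differ by 2, so the series converges when |t + 6|² · 1 < 1, i.e. |t + 6| < √(1) = 1. So R = 1.
Check t = -5: the terms do not tend to 0, so the series diverges.
Endpoint t = -7: the terms do not tend to 0, so the series diverges.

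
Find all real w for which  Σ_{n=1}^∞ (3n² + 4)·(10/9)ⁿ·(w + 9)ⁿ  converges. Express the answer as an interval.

(-99/10, -81/10)

Ratio test: |a_{n+1}/a_n| = [(3(n+1)² + 4)/(3n² + 4)] · 10/9 → 10/9 as n → ∞.
Hence the series converges for |w + 9| < 1/(10/9) = 9/10, so the radius of convergence is 9/10.
Check w = -81/10: the terms do not tend to 0, so the series diverges.
Endpoint w = -99/10: the terms do not tend to 0, so the series diverges.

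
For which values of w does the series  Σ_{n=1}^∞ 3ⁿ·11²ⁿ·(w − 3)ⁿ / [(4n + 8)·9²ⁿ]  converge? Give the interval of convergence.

Ratio test: |a_{n+1}/a_n| = [(4n + 8)/(4(n+1) + 8)] · 3·121/81 → 121/27 as n → ∞.
Thus R = 1/(121/27) = 27/121.
Endpoint w = 390/121: comparison with the harmonic series Σ 1/n shows the series diverges.
Check w = 336/121: convergence follows from the alternating series test (terms decrease monotonically to 0).

[336/121, 390/121)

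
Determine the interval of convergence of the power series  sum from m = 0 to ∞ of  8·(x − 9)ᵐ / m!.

(−∞, ∞)

By the ratio test, |a_{m+1}/a_m| = 8/8 · 1/(m+1) → 0.
The limit is 0, so the series converges for all x; R = ∞.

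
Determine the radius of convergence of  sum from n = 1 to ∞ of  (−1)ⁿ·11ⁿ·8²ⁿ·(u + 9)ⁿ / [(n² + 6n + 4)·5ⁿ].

The ratio of consecutive coefficients is [(n² + 6n + 4)/((n+1)² + 6(n+1) + 4)] · 11·64/5 → 704/5.
Thus R = 1/(704/5) = 5/704.

R = 5/704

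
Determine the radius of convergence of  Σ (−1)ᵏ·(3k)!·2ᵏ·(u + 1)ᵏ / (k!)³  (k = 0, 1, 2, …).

By the ratio test, |a_{k+1}/a_k| = (3k+1)·(3k+2)·(3k+3)/(k+1)³ · 2 → 54.
Convergence for |u + 1| · 54 < 1, i.e. |u + 1| < 1/54. So R = 1/54.

R = 1/54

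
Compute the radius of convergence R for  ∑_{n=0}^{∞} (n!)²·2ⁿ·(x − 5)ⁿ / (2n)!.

Ratio test: |a_{n+1}/a_n| = (n+1)²/[(2n+1)·(2n+2)] · 2 → 1/2 as n → ∞.
Thus R = 1/(1/2) = 2.

R = 2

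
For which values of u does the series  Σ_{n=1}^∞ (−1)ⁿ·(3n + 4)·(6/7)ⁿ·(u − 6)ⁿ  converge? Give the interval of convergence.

Apply the ratio test: |a_{n+1}| / |a_n| = [(3(n+1) + 4)/(3n + 4)] · 6/7, which tends to 6/7 as n → ∞.
The series converges when 6/7 · |u − 6| < 1, giving R = 7/6.
Check u = 43/6: the terms have absolute value of order n, which does not tend to 0, so the series diverges by the divergence test.
At u = 29/6: the terms have absolute value of order n, which does not tend to 0, so the series diverges by the divergence test.

(29/6, 43/6)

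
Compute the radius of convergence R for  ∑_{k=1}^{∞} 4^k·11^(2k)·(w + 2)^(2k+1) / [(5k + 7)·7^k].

The ratio of consecutive coefficients is [(5k + 7)/(5(k+1) + 7)] · 4·121/7 → 484/7.
Writing y = (w + 2)², the series in y has radius 7/484, so |w + 2| < √(7/484) and R = √7/22.

R = √7/22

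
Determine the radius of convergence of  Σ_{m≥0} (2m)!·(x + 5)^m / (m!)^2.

Apply the ratio test: |a_{m+1}| / |a_m| = (2m+1)·(2m+2)/(m+1)², which tends to 4 as m → ∞.
Convergence for |x + 5| · 4 < 1, i.e. |x + 5| < 1/4. So R = 1/4.

R = 1/4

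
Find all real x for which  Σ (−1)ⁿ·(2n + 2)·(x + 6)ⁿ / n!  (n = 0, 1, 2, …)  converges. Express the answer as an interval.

Ratio test: |a_{n+1}/a_n| = (2(n+1) + 2)/(2n + 2) · 1/(n+1) → 0 as n → ∞.
The limit is 0, so the series converges for all x; R = ∞.

(−∞, ∞)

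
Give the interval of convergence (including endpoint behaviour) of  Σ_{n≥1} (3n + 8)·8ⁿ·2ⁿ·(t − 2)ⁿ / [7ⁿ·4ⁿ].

The ratio of consecutive coefficients is [(3(n+1) + 8)/(3n + 8)] · 8·2/(7·4) → 4/7.
Thus R = 1/(4/7) = 7/4.
Endpoint t = 15/4: the n-th term does not approach 0; divergence by the term test.
Endpoint t = 1/4: the terms do not tend to 0, so the series diverges.

(1/4, 15/4)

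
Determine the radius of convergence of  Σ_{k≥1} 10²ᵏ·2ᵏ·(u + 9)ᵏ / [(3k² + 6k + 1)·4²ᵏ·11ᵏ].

The ratio of consecutive coefficients is [(3k² + 6k + 1)/(3(k+1)² + 6(k+1) + 1)] · 100·2/(16·11) → 25/22.
Hence the series converges for |u + 9| < 1/(25/22) = 22/25, so the radius of convergence is 22/25.

R = 22/25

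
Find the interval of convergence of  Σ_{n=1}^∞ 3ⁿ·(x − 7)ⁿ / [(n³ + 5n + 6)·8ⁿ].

[13/3, 29/3]

By the ratio test, |a_{n+1}/a_n| = [(n³ + 5n + 6)/((n+1)³ + 5(n+1) + 6)] · 3/8 → 3/8.
Convergence for |x − 7| · 3/8 < 1, i.e. |x − 7| < 8/3. So R = 8/3.
Check x = 29/3: the terms are on the order of 1/n³, so the series converges absolutely by comparison with the p-series (p = 3 > 1).
Check x = 13/3: the terms are on the order of 1/n³, so the series converges absolutely by comparison with the p-series (p = 3 > 1).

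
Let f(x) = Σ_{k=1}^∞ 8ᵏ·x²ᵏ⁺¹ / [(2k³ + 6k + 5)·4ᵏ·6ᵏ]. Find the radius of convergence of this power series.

The ratio of consecutive coefficients is [(2k³ + 6k + 5)/(2(k+1)³ + 6(k+1) + 5)] · 8/(4·6) → 1/3.
Since the exponent of x increases by 2 each term, convergence requires |x|² < 3, hence R = √3.

R = √3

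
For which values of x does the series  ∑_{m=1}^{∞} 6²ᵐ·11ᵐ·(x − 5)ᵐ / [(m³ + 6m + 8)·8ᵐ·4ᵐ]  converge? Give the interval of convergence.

By the ratio test, |a_{m+1}/a_m| = [(m³ + 6m + 8)/((m+1)³ + 6(m+1) + 8)] · 36·11/(8·4) → 99/8.
Convergence for |x − 5| · 99/8 < 1, i.e. |x − 5| < 8/99. So R = 8/99.
When x = 503/99, the series is dominated by a constant times Σ 1/m³, which converges (p = 3 > 1).
When x = 487/99, the series is dominated by a constant times Σ 1/m³, which converges (p = 3 > 1).

[487/99, 503/99]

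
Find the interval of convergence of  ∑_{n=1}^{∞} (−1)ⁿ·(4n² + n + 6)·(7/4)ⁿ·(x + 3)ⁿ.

(-25/7, -17/7)

Ratio test: |a_{n+1}/a_n| = [(4(n+1)² + (n+1) + 6)/(4n² + n + 6)] · 7/4 → 7/4 as n → ∞.
Hence the series converges for |x + 3| < 1/(7/4) = 4/7, so the radius of convergence is 4/7.
At x = -17/7: the terms do not tend to 0, so the series diverges.
Check x = -25/7: the n-th term does not approach 0; divergence by the term test.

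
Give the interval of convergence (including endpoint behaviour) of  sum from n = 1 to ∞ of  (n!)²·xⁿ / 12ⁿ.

By the ratio test, |a_{n+1}/a_n| = (n+1)² · 1/12 → ∞.
Since the ratio → ∞, the series diverges for every x ≠ 0, and R = 0.

{0}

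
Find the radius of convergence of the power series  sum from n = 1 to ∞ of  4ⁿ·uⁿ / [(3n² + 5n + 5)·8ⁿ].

The ratio of consecutive coefficients is [(3n² + 5n + 5)/(3(n+1)² + 5(n+1) + 5)] · 4/8 → 1/2.
Thus R = 1/(1/2) = 2.

R = 2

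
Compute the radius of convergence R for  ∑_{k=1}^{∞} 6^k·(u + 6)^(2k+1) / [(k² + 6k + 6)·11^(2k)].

Ratio test: |a_{k+1}/a_k| = [(k² + 6k + 6)/((k+1)² + 6(k+1) + 6)] · 6/121 → 6/121 as k → ∞.
Writing y = (u + 6)², the series in y has radius 121/6, so |u + 6| < √(121/6) and R = 11√6/6.

R = 11√6/6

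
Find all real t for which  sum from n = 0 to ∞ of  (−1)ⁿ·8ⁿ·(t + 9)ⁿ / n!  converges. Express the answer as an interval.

Apply the ratio test: |a_{n+1}| / |a_n| = 8 · 1/(n+1), which tends to 0 as n → ∞.
Since the limit is 0 < 1 for every t, the series converges on all of ℝ and R = ∞.

(−∞, ∞)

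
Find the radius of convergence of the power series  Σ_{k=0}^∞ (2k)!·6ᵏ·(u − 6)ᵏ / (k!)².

R = 1/24

The ratio of consecutive coefficients is (2k+1)·(2k+2)/(k+1)² · 6 → 24.
The series converges when 24 · |u − 6| < 1, giving R = 1/24.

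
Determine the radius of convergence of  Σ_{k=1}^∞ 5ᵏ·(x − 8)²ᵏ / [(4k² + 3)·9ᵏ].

Ratio test: |a_{k+1}/a_k| = [(4k² + 3)/(4(k+1)² + 3)] · 5/9 → 5/9 as k → ∞.
Writing y = (x − 8)², the series in y has radius 9/5, so |x − 8| < √(9/5) and R = 3√5/5.

R = 3√5/5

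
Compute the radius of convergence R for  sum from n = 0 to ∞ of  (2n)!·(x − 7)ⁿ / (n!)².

By the ratio test, |a_{n+1}/a_n| = (2n+1)·(2n+2)/(n+1)² → 4.
Convergence for |x − 7| · 4 < 1, i.e. |x − 7| < 1/4. So R = 1/4.

R = 1/4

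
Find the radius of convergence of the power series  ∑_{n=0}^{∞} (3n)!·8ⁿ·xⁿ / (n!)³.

The ratio of consecutive coefficients is (3n+1)·(3n+2)·(3n+3)/(n+1)³ · 8 → 216.
The series converges when 216 · |x| < 1, giving R = 1/216.

R = 1/216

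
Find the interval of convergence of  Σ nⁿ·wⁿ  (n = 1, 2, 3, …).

Applying the root test, |a_n|^(1/n) = n → ∞.
The root grows without bound, so R = 0 (convergence only at w = 0).

{0}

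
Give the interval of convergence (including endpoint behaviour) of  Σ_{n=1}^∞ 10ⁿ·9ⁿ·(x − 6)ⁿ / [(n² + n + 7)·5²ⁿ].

[103/18, 113/18]

Ratio test: |a_{n+1}/a_n| = [(n² + n + 7)/((n+1)² + (n+1) + 7)] · 10·9/25 → 18/5 as n → ∞.
Hence the series converges for |x − 6| < 1/(18/5) = 5/18, so the radius of convergence is 5/18.
Check x = 113/18: absolute convergence follows by limit comparison with Σ 1/n².
Check x = 103/18: the terms are on the order of 1/n², so the series converges absolutely by comparison with the p-series (p = 2 > 1).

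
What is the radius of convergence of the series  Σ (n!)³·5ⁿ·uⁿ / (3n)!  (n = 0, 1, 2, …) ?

R = 27/5

Apply the ratio test: |a_{n+1}| / |a_n| = (n+1)³/[(3n+1)·(3n+2)·(3n+3)] · 5, which tends to 5/27 as n → ∞.
Hence the series converges for |u| < 1/(5/27) = 27/5, so the radius of convergence is 27/5.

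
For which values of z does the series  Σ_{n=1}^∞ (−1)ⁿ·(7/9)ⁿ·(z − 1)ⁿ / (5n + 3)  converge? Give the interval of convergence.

(-2/7, 16/7]

By the ratio test, |a_{n+1}/a_n| = [(5n + 3)/(5(n+1) + 3)] · 7/9 → 7/9.
Hence the series converges for |z − 1| < 1/(7/9) = 9/7, so the radius of convergence is 9/7.
At z = 16/7: the terms alternate in sign and decrease monotonically to 0 in absolute value (size ~ c/n), so the alternating series test gives convergence.
When z = -2/7, the terms behave like c/n; limit comparison with the harmonic series gives divergence.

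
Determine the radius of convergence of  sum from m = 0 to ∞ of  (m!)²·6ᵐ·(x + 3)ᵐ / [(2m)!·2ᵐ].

R = 4/3

The ratio of consecutive coefficients is (m+1)²/[(2m+1)·(2m+2)] · 6/2 → 3/4.
Thus R = 1/(3/4) = 4/3.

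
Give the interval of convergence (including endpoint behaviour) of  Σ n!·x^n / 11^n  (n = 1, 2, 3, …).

By the ratio test, |a_{n+1}/a_n| = (n+1) · 1/11 → ∞.
The ratio grows without bound, so the series diverges whenever x ≠ 0; it converges only at x = 0. R = 0.

{0}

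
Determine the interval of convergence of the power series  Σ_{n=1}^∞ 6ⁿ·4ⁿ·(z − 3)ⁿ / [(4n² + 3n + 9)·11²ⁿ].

[-49/24, 193/24]

Ratio test: |a_{n+1}/a_n| = [(4n² + 3n + 9)/(4(n+1)² + 3(n+1) + 9)] · 6·4/121 → 24/121 as n → ∞.
The series converges when 24/121 · |z − 3| < 1, giving R = 121/24.
At z = 193/24: the series is dominated by a constant times Σ 1/n², which converges (p = 2 > 1).
At z = -49/24: absolute convergence follows by limit comparison with Σ 1/n².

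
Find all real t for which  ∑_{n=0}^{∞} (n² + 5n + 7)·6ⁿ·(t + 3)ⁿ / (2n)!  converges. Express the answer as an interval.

(−∞, ∞)

The ratio of consecutive coefficients is ((n+1)² + 5(n+1) + 7)/(n² + 5n + 7) · 6 · 1/[(2n+1)·(2n+2)] → 0.
Since the limit is 0 < 1 for every t, the series converges on all of ℝ and R = ∞.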